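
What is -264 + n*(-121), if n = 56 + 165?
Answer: -27005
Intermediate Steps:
n = 221
-264 + n*(-121) = -264 + 221*(-121) = -264 - 26741 = -27005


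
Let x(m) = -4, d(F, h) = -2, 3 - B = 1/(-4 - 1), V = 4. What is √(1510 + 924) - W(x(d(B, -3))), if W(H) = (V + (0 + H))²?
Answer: √2434 ≈ 49.336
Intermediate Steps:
B = 16/5 (B = 3 - 1/(-4 - 1) = 3 - 1/(-5) = 3 - 1*(-⅕) = 3 + ⅕ = 16/5 ≈ 3.2000)
W(H) = (4 + H)² (W(H) = (4 + (0 + H))² = (4 + H)²)
√(1510 + 924) - W(x(d(B, -3))) = √(1510 + 924) - (4 - 4)² = √2434 - 1*0² = √2434 - 1*0 = √2434 + 0 = √2434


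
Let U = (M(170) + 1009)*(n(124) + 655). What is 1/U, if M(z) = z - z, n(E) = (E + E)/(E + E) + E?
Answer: 1/787020 ≈ 1.2706e-6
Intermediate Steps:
n(E) = 1 + E (n(E) = (2*E)/((2*E)) + E = (2*E)*(1/(2*E)) + E = 1 + E)
M(z) = 0
U = 787020 (U = (0 + 1009)*((1 + 124) + 655) = 1009*(125 + 655) = 1009*780 = 787020)
1/U = 1/787020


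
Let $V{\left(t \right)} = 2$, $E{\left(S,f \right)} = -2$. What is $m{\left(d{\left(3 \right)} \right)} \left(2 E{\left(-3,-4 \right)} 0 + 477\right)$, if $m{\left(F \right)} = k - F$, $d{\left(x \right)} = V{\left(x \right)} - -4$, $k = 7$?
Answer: $477$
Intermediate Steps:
$d{\left(x \right)} = 6$ ($d{\left(x \right)} = 2 - -4 = 2 + 4 = 6$)
$m{\left(F \right)} = 7 - F$
$m{\left(d{\left(3 \right)} \right)} \left(2 E{\left(-3,-4 \right)} 0 + 477\right) = \left(7 - 6\right) \left(2 \left(-2\right) 0 + 477\right) = \left(7 - 6\right) \left(\left(-4\right) 0 + 477\right) = 1 \left(0 + 477\right) = 1 \cdot 477 = 477$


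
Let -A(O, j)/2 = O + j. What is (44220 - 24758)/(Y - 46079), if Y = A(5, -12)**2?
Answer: -19462/45883 ≈ -0.42417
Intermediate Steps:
A(O, j) = -2*O - 2*j (A(O, j) = -2*(O + j) = -2*O - 2*j)
Y = 196 (Y = (-2*5 - 2*(-12))**2 = (-10 + 24)**2 = 14**2 = 196)
(44220 - 24758)/(Y - 46079) = (44220 - 24758)/(196 - 46079) = 19462/(-45883) = 19462*(-1/45883) = -19462/45883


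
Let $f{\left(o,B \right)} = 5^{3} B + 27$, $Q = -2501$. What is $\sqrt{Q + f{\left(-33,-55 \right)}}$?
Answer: $i \sqrt{9349} \approx 96.69 i$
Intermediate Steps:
$f{\left(o,B \right)} = 27 + 125 B$ ($f{\left(o,B \right)} = 125 B + 27 = 27 + 125 B$)
$\sqrt{Q + f{\left(-33,-55 \right)}} = \sqrt{-2501 + \left(27 + 125 \left(-55\right)\right)} = \sqrt{-2501 + \left(27 - 6875\right)} = \sqrt{-2501 - 6848} = \sqrt{-9349} = i \sqrt{9349}$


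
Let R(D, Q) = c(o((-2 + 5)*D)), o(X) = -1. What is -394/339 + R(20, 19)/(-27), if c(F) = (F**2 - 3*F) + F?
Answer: -1295/1017 ≈ -1.2734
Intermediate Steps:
c(F) = F**2 - 2*F
R(D, Q) = 3 (R(D, Q) = -(-2 - 1) = -1*(-3) = 3)
-394/339 + R(20, 19)/(-27) = -394/339 + 3/(-27) = -394*1/339 + 3*(-1/27) = -394/339 - 1/9 = -1295/1017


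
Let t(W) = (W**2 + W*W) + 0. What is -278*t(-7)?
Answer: -27244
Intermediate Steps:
t(W) = 2*W**2 (t(W) = (W**2 + W**2) + 0 = 2*W**2 + 0 = 2*W**2)
-278*t(-7) = -556*(-7)**2 = -556*49 = -278*98 = -27244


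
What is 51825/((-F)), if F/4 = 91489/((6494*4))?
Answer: -1762050/479 ≈ -3678.6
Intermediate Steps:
F = 479/34 (F = 4*(91489/((6494*4))) = 4*(91489/25976) = 4*(91489*(1/25976)) = 4*(479/136) = 479/34 ≈ 14.088)
51825/((-F)) = 51825/((-1*479/34)) = 51825/(-479/34) = 51825*(-34/479) = -1762050/479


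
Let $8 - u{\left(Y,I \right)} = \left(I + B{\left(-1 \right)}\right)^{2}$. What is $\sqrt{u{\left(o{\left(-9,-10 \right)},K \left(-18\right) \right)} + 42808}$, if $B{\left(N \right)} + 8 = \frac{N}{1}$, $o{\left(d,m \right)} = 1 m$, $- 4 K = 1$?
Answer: $\frac{\sqrt{171183}}{2} \approx 206.87$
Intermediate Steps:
$K = - \frac{1}{4}$ ($K = \left(- \frac{1}{4}\right) 1 = - \frac{1}{4} \approx -0.25$)
$o{\left(d,m \right)} = m$
$B{\left(N \right)} = -8 + N$ ($B{\left(N \right)} = -8 + \frac{N}{1} = -8 + N 1 = -8 + N$)
$u{\left(Y,I \right)} = 8 - \left(-9 + I\right)^{2}$ ($u{\left(Y,I \right)} = 8 - \left(I - 9\right)^{2} = 8 - \left(-9 + I\right)^{2}$)
$\sqrt{u{\left(o{\left(-9,-10 \right)},K \left(-18\right) \right)} + 42808} = \sqrt{\left(8 - \left(-9 - - \frac{9}{2}\right)^{2}\right) + 42808} = \sqrt{\left(8 - \left(-9 + \frac{9}{2}\right)^{2}\right) + 42808} = \sqrt{\left(8 - \left(- \frac{9}{2}\right)^{2}\right) + 42808} = \sqrt{\left(8 - \frac{81}{4}\right) + 42808} = \sqrt{- \frac{49}{4} + 42808} = \sqrt{\frac{171183}{4}} = \frac{\sqrt{171183}}{2}$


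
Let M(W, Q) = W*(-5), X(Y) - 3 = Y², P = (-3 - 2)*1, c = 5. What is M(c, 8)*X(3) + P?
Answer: -305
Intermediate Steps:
P = -5 (P = -5*1 = -5)
X(Y) = 3 + Y²
M(W, Q) = -5*W
M(c, 8)*X(3) + P = (-5*5)*(3 + 3²) - 5 = -25*(3 + 9) - 5 = -25*12 - 5 = -300 - 5 = -305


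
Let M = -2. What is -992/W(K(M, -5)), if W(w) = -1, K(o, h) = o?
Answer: 992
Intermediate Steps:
-992/W(K(M, -5)) = -992/(-1) = -992*(-1) = 992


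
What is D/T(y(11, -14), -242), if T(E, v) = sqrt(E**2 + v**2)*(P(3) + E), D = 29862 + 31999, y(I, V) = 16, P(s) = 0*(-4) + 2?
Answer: 61861*sqrt(14705)/529380 ≈ 14.170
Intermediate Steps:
P(s) = 2 (P(s) = 0 + 2 = 2)
D = 61861
T(E, v) = sqrt(E**2 + v**2)*(2 + E)
D/T(y(11, -14), -242) = 61861/((sqrt(16**2 + (-242)**2)*(2 + 16))) = 61861/((sqrt(256 + 58564)*18)) = 61861/((sqrt(58820)*18)) = 61861/(((2*sqrt(14705))*18)) = 61861/((36*sqrt(14705))) = 61861*(sqrt(14705)/529380) = 61861*sqrt(14705)/529380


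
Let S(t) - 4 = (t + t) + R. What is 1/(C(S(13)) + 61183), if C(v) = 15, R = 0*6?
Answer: 1/61198 ≈ 1.6340e-5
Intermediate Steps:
R = 0
S(t) = 4 + 2*t (S(t) = 4 + ((t + t) + 0) = 4 + (2*t + 0) = 4 + 2*t)
1/(C(S(13)) + 61183) = 1/(15 + 61183) = 1/61198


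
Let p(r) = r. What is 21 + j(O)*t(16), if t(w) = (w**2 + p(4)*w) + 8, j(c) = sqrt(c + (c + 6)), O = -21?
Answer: 21 + 1968*I ≈ 21.0 + 1968.0*I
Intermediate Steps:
j(c) = sqrt(6 + 2*c) (j(c) = sqrt(c + (6 + c)) = sqrt(6 + 2*c))
t(w) = 8 + w**2 + 4*w (t(w) = (w**2 + 4*w) + 8 = 8 + w**2 + 4*w)
21 + j(O)*t(16) = 21 + sqrt(6 + 2*(-21))*(8 + 16**2 + 4*16) = 21 + sqrt(6 - 42)*(8 + 256 + 64) = 21 + sqrt(-36)*328 = 21 + (6*I)*328 = 21 + 1968*I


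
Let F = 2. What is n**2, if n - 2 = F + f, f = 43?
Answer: 2209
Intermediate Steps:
n = 47 (n = 2 + (2 + 43) = 2 + 45 = 47)
n**2 = 47**2 = 2209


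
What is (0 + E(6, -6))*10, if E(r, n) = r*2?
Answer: 120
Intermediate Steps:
E(r, n) = 2*r
(0 + E(6, -6))*10 = (0 + 2*6)*10 = (0 + 12)*10 = 12*10 = 120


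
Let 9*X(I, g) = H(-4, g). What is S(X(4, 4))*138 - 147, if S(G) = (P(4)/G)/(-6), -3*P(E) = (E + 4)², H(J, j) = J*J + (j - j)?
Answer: 129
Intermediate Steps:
H(J, j) = J² (H(J, j) = J² + 0 = J²)
X(I, g) = 16/9 (X(I, g) = (⅑)*(-4)² = (⅑)*16 = 16/9)
P(E) = -(4 + E)²/3 (P(E) = -(E + 4)²/3 = -(4 + E)²/3)
S(G) = 32/(9*G) (S(G) = ((-(4 + 4)²/3)/G)/(-6) = ((-⅓*8²)/G)*(-⅙) = ((-⅓*64)/G)*(-⅙) = -64/(3*G)*(-⅙) = 32/(9*G))
S(X(4, 4))*138 - 147 = (32/(9*(16/9)))*138 - 147 = ((32/9)*(9/16))*138 - 147 = 2*138 - 147 = 276 - 147 = 129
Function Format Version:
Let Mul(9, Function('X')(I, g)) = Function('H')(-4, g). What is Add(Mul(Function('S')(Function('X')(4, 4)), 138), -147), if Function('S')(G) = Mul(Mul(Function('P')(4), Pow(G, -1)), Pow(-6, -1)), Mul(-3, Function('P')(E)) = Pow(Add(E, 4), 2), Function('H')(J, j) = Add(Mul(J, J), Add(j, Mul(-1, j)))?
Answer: 129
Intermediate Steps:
Function('H')(J, j) = Pow(J, 2) (Function('H')(J, j) = Add(Pow(J, 2), 0) = Pow(J, 2))
Function('X')(I, g) = Rational(16, 9) (Function('X')(I, g) = Mul(Rational(1, 9), Pow(-4, 2)) = Mul(Rational(1, 9), 16) = Rational(16, 9))
Function('P')(E) = Mul(Rational(-1, 3), Pow(Add(4, E), 2)) (Function('P')(E) = Mul(Rational(-1, 3), Pow(Add(E, 4), 2)) = Mul(Rational(-1, 3), Pow(Add(4, E), 2)))
Function('S')(G) = Mul(Rational(32, 9), Pow(G, -1)) (Function('S')(G) = Mul(Mul(Mul(Rational(-1, 3), Pow(Add(4, 4), 2)), Pow(G, -1)), Pow(-6, -1)) = Mul(Mul(Mul(Rational(-1, 3), Pow(8, 2)), Pow(G, -1)), Rational(-1, 6)) = Mul(Mul(Mul(Rational(-1, 3), 64), Pow(G, -1)), Rational(-1, 6)) = Mul(Mul(Rational(-64, 3), Pow(G, -1)), Rational(-1, 6)) = Mul(Rational(32, 9), Pow(G, -1)))
Add(Mul(Function('S')(Function('X')(4, 4)), 138), -147) = Add(Mul(Mul(Rational(32, 9), Pow(Rational(16, 9), -1)), 138), -147) = Add(Mul(Mul(Rational(32, 9), Rational(9, 16)), 138), -147) = Add(Mul(2, 138), -147) = Add(276, -147) = 129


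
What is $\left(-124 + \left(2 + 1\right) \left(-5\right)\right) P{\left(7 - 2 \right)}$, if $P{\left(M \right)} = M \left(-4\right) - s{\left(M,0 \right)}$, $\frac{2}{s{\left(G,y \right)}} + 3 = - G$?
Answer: $\frac{10981}{4} \approx 2745.3$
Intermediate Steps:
$s{\left(G,y \right)} = \frac{2}{-3 - G}$
$P{\left(M \right)} = - 4 M + \frac{2}{3 + M}$ ($P{\left(M \right)} = M \left(-4\right) - - \frac{2}{3 + M} = - 4 M + \frac{2}{3 + M}$)
$\left(-124 + \left(2 + 1\right) \left(-5\right)\right) P{\left(7 - 2 \right)} = \left(-124 + \left(2 + 1\right) \left(-5\right)\right) \frac{2 \left(1 - 2 \left(7 - 2\right) \left(3 + \left(7 - 2\right)\right)\right)}{3 + \left(7 - 2\right)} = \left(-124 + 3 \left(-5\right)\right) \frac{2 \left(1 - 10 \left(3 + 5\right)\right)}{3 + 5} = \left(-124 - 15\right) \frac{2 \left(1 - 10 \cdot 8\right)}{8} = - 139 \cdot 2 \cdot \frac{1}{8} \left(1 - 80\right) = - 139 \cdot 2 \cdot \frac{1}{8} \left(-79\right) = \left(-139\right) \left(- \frac{79}{4}\right) = \frac{10981}{4}$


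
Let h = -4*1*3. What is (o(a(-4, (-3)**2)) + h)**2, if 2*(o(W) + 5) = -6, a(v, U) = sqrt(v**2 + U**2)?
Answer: 400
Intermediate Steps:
h = -12 (h = -4*3 = -12)
a(v, U) = sqrt(U**2 + v**2)
o(W) = -8 (o(W) = -5 + (1/2)*(-6) = -5 - 3 = -8)
(o(a(-4, (-3)**2)) + h)**2 = (-8 - 12)**2 = (-20)**2 = 400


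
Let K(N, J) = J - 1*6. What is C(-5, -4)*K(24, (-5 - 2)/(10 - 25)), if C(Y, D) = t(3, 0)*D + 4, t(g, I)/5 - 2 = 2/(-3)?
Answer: 5644/45 ≈ 125.42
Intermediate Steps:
K(N, J) = -6 + J (K(N, J) = J - 6 = -6 + J)
t(g, I) = 20/3 (t(g, I) = 10 + 5*(2/(-3)) = 10 + 5*(2*(-⅓)) = 10 + 5*(-⅔) = 10 - 10/3 = 20/3)
C(Y, D) = 4 + 20*D/3 (C(Y, D) = 20*D/3 + 4 = 4 + 20*D/3)
C(-5, -4)*K(24, (-5 - 2)/(10 - 25)) = (4 + (20/3)*(-4))*(-6 + (-5 - 2)/(10 - 25)) = (4 - 80/3)*(-6 - 7/(-15)) = -68*(-6 - 7*(-1/15))/3 = -68*(-6 + 7/15)/3 = -68/3*(-83/15) = 5644/45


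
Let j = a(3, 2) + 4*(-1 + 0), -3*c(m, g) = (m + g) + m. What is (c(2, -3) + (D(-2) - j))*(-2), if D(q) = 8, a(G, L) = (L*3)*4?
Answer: 74/3 ≈ 24.667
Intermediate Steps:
c(m, g) = -2*m/3 - g/3 (c(m, g) = -((m + g) + m)/3 = -((g + m) + m)/3 = -(g + 2*m)/3 = -2*m/3 - g/3)
a(G, L) = 12*L (a(G, L) = (3*L)*4 = 12*L)
j = 20 (j = 12*2 + 4*(-1 + 0) = 24 + 4*(-1) = 24 - 4 = 20)
(c(2, -3) + (D(-2) - j))*(-2) = ((-⅔*2 - ⅓*(-3)) + (8 - 1*20))*(-2) = ((-4/3 + 1) + (8 - 20))*(-2) = (-⅓ - 12)*(-2) = -37/3*(-2) = 74/3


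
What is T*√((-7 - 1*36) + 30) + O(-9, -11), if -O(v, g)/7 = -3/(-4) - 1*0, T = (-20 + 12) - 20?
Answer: -21/4 - 28*I*√13 ≈ -5.25 - 100.96*I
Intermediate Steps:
T = -28 (T = -8 - 20 = -28)
O(v, g) = -21/4 (O(v, g) = -7*(-3/(-4) - 1*0) = -7*(-3*(-¼) + 0) = -7*(¾ + 0) = -7*¾ = -21/4)
T*√((-7 - 1*36) + 30) + O(-9, -11) = -28*√((-7 - 1*36) + 30) - 21/4 = -28*√((-7 - 36) + 30) - 21/4 = -28*√(-43 + 30) - 21/4 = -28*I*√13 - 21/4 = -21/4 - 28*I*√13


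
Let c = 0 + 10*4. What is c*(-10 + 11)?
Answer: 40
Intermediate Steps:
c = 40 (c = 0 + 40 = 40)
c*(-10 + 11) = 40*(-10 + 11) = 40*1 = 40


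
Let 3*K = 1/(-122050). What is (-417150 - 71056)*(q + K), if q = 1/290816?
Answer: -9194627701/26620569600 ≈ -0.34540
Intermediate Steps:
K = -1/366150 (K = (1/3)/(-122050) = (1/3)*(-1/122050) = -1/366150 ≈ -2.7311e-6)
q = 1/290816 ≈ 3.4386e-6
(-417150 - 71056)*(q + K) = (-417150 - 71056)*(1/290816 - 1/366150) = -488206*37667/53241139200 = -9194627701/26620569600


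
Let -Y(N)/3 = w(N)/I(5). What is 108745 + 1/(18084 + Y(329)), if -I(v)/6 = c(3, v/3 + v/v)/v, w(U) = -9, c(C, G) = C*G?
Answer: 31459819771/289299 ≈ 1.0875e+5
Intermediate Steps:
I(v) = -6*(3 + v)/v (I(v) = -6*3*(v/3 + v/v)/v = -6*3*(v*(1/3) + 1)/v = -6*3*(v/3 + 1)/v = -6*3*(1 + v/3)/v = -6*(3 + v)/v)
Y(N) = -45/16 (Y(N) = -(-27)/(-6 - 18/5) = -(-27)/(-48/5) = -(-27)*(-5)/48 = -3*15/16 = -45/16)
108745 + 1/(18084 + Y(329)) = 108745 + 1/(18084 - 45/16) = 108745 + 1/(289299/16) = 108745 + 16/289299 = 31459819771/289299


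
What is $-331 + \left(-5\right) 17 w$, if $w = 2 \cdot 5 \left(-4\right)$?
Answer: $3069$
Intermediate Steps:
$w = -40$ ($w = 10 \left(-4\right) = -40$)
$-331 + \left(-5\right) 17 w = -331 + \left(-5\right) 17 \left(-40\right) = -331 - -3400 = -331 + 3400 = 3069$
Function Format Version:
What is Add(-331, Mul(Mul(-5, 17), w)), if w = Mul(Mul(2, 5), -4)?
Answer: 3069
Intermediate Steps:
w = -40 (w = Mul(10, -4) = -40)
Add(-331, Mul(Mul(-5, 17), w)) = Add(-331, Mul(Mul(-5, 17), -40)) = Add(-331, Mul(-85, -40)) = Add(-331, 3400) = 3069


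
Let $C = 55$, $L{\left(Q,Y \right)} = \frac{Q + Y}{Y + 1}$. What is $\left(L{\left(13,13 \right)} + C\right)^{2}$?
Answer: $\frac{158404}{49} \approx 3232.7$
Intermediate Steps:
$L{\left(Q,Y \right)} = \frac{Q + Y}{1 + Y}$
$\left(L{\left(13,13 \right)} + C\right)^{2} = \left(\frac{13 + 13}{1 + 13} + 55\right)^{2} = \left(\frac{1}{14} \cdot 26 + 55\right)^{2} = \left(\frac{13}{7} + 55\right)^{2} = \left(\frac{398}{7}\right)^{2} = \frac{158404}{49}$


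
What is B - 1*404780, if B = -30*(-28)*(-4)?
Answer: -408140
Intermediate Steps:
B = -3360 (B = 840*(-4) = -3360)
B - 1*404780 = -3360 - 1*404780 = -3360 - 404780 = -408140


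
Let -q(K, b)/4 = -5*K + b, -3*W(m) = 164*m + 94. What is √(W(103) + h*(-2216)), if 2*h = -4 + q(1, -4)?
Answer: I*√41118 ≈ 202.78*I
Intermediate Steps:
W(m) = -94/3 - 164*m/3 (W(m) = -(164*m + 94)/3 = -(94 + 164*m)/3 = -94/3 - 164*m/3)
q(K, b) = -4*b + 20*K (q(K, b) = -4*(-5*K + b) = -4*(b - 5*K) = -4*b + 20*K)
h = 16 (h = (-4 + (-4*(-4) + 20*1))/2 = (-4 + (16 + 20))/2 = (-4 + 36)/2 = (½)*32 = 16)
√(W(103) + h*(-2216)) = √((-94/3 - 164/3*103) + 16*(-2216)) = √((-94/3 - 16892/3) - 35456) = √(-5662 - 35456) = √(-41118) = I*√41118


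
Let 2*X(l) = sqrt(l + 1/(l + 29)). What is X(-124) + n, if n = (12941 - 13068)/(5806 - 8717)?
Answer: 127/2911 + 3*I*sqrt(124355)/190 ≈ 0.043628 + 5.568*I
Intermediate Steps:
X(l) = sqrt(l + 1/(29 + l))/2 (X(l) = sqrt(l + 1/(l + 29))/2 = sqrt(l + 1/(29 + l))/2)
n = 127/2911 (n = -127/(-2911) = -127*(-1/2911) = 127/2911 ≈ 0.043628)
X(-124) + n = sqrt((1 - 124*(29 - 124))/(29 - 124))/2 + 127/2911 = sqrt((1 - 124*(-95))/(-95))/2 + 127/2911 = sqrt(-(1 + 11780)/95)/2 + 127/2911 = sqrt(-1/95*11781)/2 + 127/2911 = sqrt(-11781/95)/2 + 127/2911 = (3*I*sqrt(124355)/95)/2 + 127/2911 = 3*I*sqrt(124355)/190 + 127/2911 = 127/2911 + 3*I*sqrt(124355)/190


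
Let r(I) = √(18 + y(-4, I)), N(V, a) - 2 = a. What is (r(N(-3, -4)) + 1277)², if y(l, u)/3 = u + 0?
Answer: 1630741 + 5108*√3 ≈ 1.6396e+6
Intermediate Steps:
N(V, a) = 2 + a
y(l, u) = 3*u (y(l, u) = 3*(u + 0) = 3*u)
r(I) = √(18 + 3*I)
(r(N(-3, -4)) + 1277)² = (√(18 + 3*(2 - 4)) + 1277)² = (√(18 + 3*(-2)) + 1277)² = (√(18 - 6) + 1277)² = (√12 + 1277)² = (2*√3 + 1277)² = (1277 + 2*√3)²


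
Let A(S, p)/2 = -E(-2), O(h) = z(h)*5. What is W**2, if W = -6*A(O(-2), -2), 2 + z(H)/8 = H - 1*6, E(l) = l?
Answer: 576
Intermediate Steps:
z(H) = -64 + 8*H (z(H) = -16 + 8*(H - 1*6) = -16 + 8*(H - 6) = -16 + 8*(-6 + H) = -16 + (-48 + 8*H) = -64 + 8*H)
O(h) = -320 + 40*h (O(h) = (-64 + 8*h)*5 = -320 + 40*h)
A(S, p) = 4 (A(S, p) = 2*(-1*(-2)) = 2*2 = 4)
W = -24 (W = -6*4 = -24)
W**2 = (-24)**2 = 576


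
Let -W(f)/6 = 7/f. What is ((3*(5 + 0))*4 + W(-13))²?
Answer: 675684/169 ≈ 3998.1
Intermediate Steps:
W(f) = -42/f
((3*(5 + 0))*4 + W(-13))² = ((3*(5 + 0))*4 - 42/(-13))² = ((3*5)*4 - 42*(-1/13))² = (15*4 + 42/13)² = (60 + 42/13)² = (822/13)² = 675684/169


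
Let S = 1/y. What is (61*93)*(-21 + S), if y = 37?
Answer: -4402248/37 ≈ -1.1898e+5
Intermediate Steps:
S = 1/37 ≈ 0.027027
(61*93)*(-21 + S) = (61*93)*(-21 + 1/37) = 5673*(-776/37) = -4402248/37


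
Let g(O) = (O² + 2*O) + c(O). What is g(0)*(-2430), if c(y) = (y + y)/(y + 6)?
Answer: 0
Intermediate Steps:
c(y) = 2*y/(6 + y) (c(y) = (2*y)/(6 + y) = 2*y/(6 + y))
g(O) = O² + 2*O + 2*O/(6 + O) (g(O) = (O² + 2*O) + 2*O/(6 + O) = O² + 2*O + 2*O/(6 + O))
g(0)*(-2430) = (0*(2 + (2 + 0)*(6 + 0))/(6 + 0))*(-2430) = (0*(2 + 2*6)/6)*(-2430) = (0*(⅙)*(2 + 12))*(-2430) = (0*(⅙)*14)*(-2430) = 0*(-2430) = 0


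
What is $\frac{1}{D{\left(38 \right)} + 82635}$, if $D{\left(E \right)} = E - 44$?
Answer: $\frac{1}{82629} \approx 1.2102 \cdot 10^{-5}$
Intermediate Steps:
$D{\left(E \right)} = -44 + E$
$\frac{1}{D{\left(38 \right)} + 82635} = \frac{1}{\left(-44 + 38\right) + 82635} = \frac{1}{-6 + 82635} = \frac{1}{82629}$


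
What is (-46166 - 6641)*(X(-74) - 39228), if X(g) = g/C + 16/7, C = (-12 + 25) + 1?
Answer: 2071671417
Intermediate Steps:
C = 14 (C = 13 + 1 = 14)
X(g) = 16/7 + g/14 (X(g) = g/14 + 16/7 = 16/7 + g/14)
(-46166 - 6641)*(X(-74) - 39228) = (-46166 - 6641)*((16/7 + (1/14)*(-74)) - 39228) = -52807*((16/7 - 37/7) - 39228) = -52807*(-3 - 39228) = -52807*(-39231) = 2071671417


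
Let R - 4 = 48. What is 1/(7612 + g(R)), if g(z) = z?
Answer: 1/7664 ≈ 0.00013048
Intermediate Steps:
R = 52 (R = 4 + 48 = 52)
1/(7612 + g(R)) = 1/(7612 + 52) = 1/7664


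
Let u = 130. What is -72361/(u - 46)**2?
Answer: -72361/7056 ≈ -10.255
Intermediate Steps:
-72361/(u - 46)**2 = -72361/(130 - 46)**2 = -72361/(84**2) = -72361/7056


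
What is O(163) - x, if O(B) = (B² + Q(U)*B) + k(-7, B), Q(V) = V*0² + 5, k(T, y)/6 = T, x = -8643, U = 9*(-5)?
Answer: 35985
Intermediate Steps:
U = -45
k(T, y) = 6*T
Q(V) = 5 (Q(V) = V*0 + 5 = 0 + 5 = 5)
O(B) = -42 + B² + 5*B (O(B) = (B² + 5*B) + 6*(-7) = (B² + 5*B) - 42 = -42 + B² + 5*B)
O(163) - x = (-42 + 163² + 5*163) - 1*(-8643) = (-42 + 26569 + 815) + 8643 = 27342 + 8643 = 35985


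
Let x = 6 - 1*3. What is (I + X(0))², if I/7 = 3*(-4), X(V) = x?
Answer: 6561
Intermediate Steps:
x = 3 (x = 6 - 3 = 3)
X(V) = 3
I = -84 (I = 7*(3*(-4)) = 7*(-12) = -84)
(I + X(0))² = (-84 + 3)² = (-81)² = 6561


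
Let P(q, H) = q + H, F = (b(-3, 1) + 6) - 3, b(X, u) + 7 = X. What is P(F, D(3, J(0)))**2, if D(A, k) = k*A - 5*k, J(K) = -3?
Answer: 1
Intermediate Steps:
D(A, k) = -5*k + A*k (D(A, k) = A*k - 5*k = -5*k + A*k)
b(X, u) = -7 + X
F = -7 (F = ((-7 - 3) + 6) - 3 = (-10 + 6) - 3 = -4 - 3 = -7)
P(q, H) = H + q
P(F, D(3, J(0)))**2 = (-3*(-5 + 3) - 7)**2 = (-3*(-2) - 7)**2 = (6 - 7)**2 = (-1)**2 = 1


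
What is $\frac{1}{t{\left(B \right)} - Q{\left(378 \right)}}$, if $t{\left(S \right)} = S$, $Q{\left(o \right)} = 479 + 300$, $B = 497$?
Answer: $- \frac{1}{282} \approx -0.0035461$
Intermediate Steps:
$Q{\left(o \right)} = 779$
$\frac{1}{t{\left(B \right)} - Q{\left(378 \right)}} = \frac{1}{497 - 779} = \frac{1}{-282} = - \frac{1}{282}$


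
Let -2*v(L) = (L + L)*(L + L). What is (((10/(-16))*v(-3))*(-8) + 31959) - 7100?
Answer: 24769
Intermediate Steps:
v(L) = -2*L**2 (v(L) = -(L + L)*(L + L)/2 = -2*L*2*L/2 = -2*L**2)
(((10/(-16))*v(-3))*(-8) + 31959) - 7100 = (((10/(-16))*(-2*(-3)**2))*(-8) + 31959) - 7100 = (((10*(-1/16))*(-2*9))*(-8) + 31959) - 7100 = (-5/8*(-18)*(-8) + 31959) - 7100 = ((45/4)*(-8) + 31959) - 7100 = (-90 + 31959) - 7100 = 31869 - 7100 = 24769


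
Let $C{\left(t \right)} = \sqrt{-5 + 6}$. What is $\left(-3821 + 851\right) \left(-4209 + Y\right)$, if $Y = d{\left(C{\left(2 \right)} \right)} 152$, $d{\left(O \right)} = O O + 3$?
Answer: $10694970$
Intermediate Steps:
$C{\left(t \right)} = 1$ ($C{\left(t \right)} = \sqrt{1} = 1$)
$d{\left(O \right)} = 3 + O^{2}$ ($d{\left(O \right)} = O^{2} + 3 = 3 + O^{2}$)
$Y = 608$ ($Y = \left(3 + 1^{2}\right) 152 = \left(3 + 1\right) 152 = 4 \cdot 152 = 608$)
$\left(-3821 + 851\right) \left(-4209 + Y\right) = \left(-3821 + 851\right) \left(-4209 + 608\right) = \left(-2970\right) \left(-3601\right) = 10694970$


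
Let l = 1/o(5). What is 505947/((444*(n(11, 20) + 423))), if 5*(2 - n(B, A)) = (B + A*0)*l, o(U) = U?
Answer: 4216225/1570872 ≈ 2.6840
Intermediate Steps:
l = ⅕ (l = 1/5 = ⅕ ≈ 0.20000)
n(B, A) = 2 - B/25 (n(B, A) = 2 - (B + A*0)/(5*5) = 2 - (B + 0)/(5*5) = 2 - B/(5*5) = 2 - B/25)
505947/((444*(n(11, 20) + 423))) = 505947/((444*((2 - 1/25*11) + 423))) = 505947/((444*((2 - 11/25) + 423))) = 505947/((444*(39/25 + 423))) = 505947/((444*(10614/25))) = 505947/(4712616/25) = 505947*(25/4712616) = 4216225/1570872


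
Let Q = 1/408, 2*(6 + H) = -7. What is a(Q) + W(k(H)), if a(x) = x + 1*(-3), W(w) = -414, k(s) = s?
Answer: -170135/408 ≈ -417.00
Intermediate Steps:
H = -19/2 (H = -6 + (½)*(-7) = -6 - 7/2 = -19/2 ≈ -9.5000)
Q = 1/408 ≈ 0.0024510
a(x) = -3 + x (a(x) = x - 3 = -3 + x)
a(Q) + W(k(H)) = (-3 + 1/408) - 414 = -1223/408 - 414 = -170135/408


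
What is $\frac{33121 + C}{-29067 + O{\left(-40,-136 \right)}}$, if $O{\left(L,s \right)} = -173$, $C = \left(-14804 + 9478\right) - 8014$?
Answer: $- \frac{19781}{29240} \approx -0.67651$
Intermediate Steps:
$C = -13340$ ($C = -5326 - 8014 = -13340$)
$\frac{33121 + C}{-29067 + O{\left(-40,-136 \right)}} = \frac{33121 - 13340}{-29067 - 173} = \frac{19781}{-29240} = 19781 \left(- \frac{1}{29240}\right) = - \frac{19781}{29240}$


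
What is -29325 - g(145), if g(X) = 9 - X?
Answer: -29189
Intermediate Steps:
-29325 - g(145) = -29325 - (9 - 1*145) = -29325 - (9 - 145) = -29325 - 1*(-136) = -29325 + 136 = -29189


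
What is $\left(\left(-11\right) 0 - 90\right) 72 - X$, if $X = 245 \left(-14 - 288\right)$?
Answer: $67510$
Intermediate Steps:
$X = -73990$ ($X = 245 \left(-302\right) = -73990$)
$\left(\left(-11\right) 0 - 90\right) 72 - X = \left(\left(-11\right) 0 - 90\right) 72 - -73990 = \left(0 - 90\right) 72 + 73990 = \left(-90\right) 72 + 73990 = -6480 + 73990 = 67510$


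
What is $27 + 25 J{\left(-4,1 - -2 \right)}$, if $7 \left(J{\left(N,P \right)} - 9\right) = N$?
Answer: $\frac{1664}{7} \approx 237.71$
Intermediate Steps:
$J{\left(N,P \right)} = 9 + \frac{N}{7}$
$27 + 25 J{\left(-4,1 - -2 \right)} = 27 + 25 \left(9 + \frac{1}{7} \left(-4\right)\right) = 27 + 25 \left(9 - \frac{4}{7}\right) = 27 + 25 \cdot \frac{59}{7} = 27 + \frac{1475}{7} = \frac{1664}{7}$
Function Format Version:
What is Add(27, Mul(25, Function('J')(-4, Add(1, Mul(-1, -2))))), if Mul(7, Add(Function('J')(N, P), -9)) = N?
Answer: Rational(1664, 7) ≈ 237.71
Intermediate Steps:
Function('J')(N, P) = Add(9, Mul(Rational(1, 7), N))
Add(27, Mul(25, Function('J')(-4, Add(1, Mul(-1, -2))))) = Add(27, Mul(25, Add(9, Mul(Rational(1, 7), -4)))) = Add(27, Mul(25, Add(9, Rational(-4, 7)))) = Add(27, Mul(25, Rational(59, 7))) = Add(27, Rational(1475, 7)) = Rational(1664, 7)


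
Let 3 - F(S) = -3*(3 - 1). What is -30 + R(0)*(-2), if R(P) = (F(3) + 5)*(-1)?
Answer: -2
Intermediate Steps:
F(S) = 9 (F(S) = 3 - (-3)*(3 - 1) = 3 - (-3)*2 = 3 - 1*(-6) = 3 + 6 = 9)
R(P) = -14 (R(P) = (9 + 5)*(-1) = 14*(-1) = -14)
-30 + R(0)*(-2) = -30 - 14*(-2) = -30 + 28 = -2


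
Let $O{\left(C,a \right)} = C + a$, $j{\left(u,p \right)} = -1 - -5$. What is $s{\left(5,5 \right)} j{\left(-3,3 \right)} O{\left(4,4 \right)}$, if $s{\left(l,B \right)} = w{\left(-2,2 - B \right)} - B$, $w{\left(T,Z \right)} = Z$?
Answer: $-256$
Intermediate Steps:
$j{\left(u,p \right)} = 4$ ($j{\left(u,p \right)} = -1 + 5 = 4$)
$s{\left(l,B \right)} = 2 - 2 B$ ($s{\left(l,B \right)} = \left(2 - B\right) - B = 2 - 2 B$)
$s{\left(5,5 \right)} j{\left(-3,3 \right)} O{\left(4,4 \right)} = \left(2 - 10\right) 4 \left(4 + 4\right) = \left(2 - 10\right) 4 \cdot 8 = \left(-8\right) 4 \cdot 8 = \left(-32\right) 8 = -256$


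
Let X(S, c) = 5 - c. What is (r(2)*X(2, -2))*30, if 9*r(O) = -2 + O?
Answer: 0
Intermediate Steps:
r(O) = -2/9 + O/9 (r(O) = (-2 + O)/9 = -2/9 + O/9)
(r(2)*X(2, -2))*30 = ((-2/9 + (1/9)*2)*(5 - 1*(-2)))*30 = ((-2/9 + 2/9)*(5 + 2))*30 = (0*7)*30 = 0*30 = 0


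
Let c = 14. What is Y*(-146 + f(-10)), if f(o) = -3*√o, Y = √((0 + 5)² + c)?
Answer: √39*(-146 - 3*I*√10) ≈ -911.77 - 59.245*I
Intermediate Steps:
Y = √39 (Y = √((0 + 5)² + 14) = √(5² + 14) = √(25 + 14) = √39 ≈ 6.2450)
Y*(-146 + f(-10)) = √39*(-146 - 3*I*√10)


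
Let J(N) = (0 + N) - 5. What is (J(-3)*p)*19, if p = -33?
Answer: 5016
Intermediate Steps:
J(N) = -5 + N (J(N) = N - 5 = -5 + N)
(J(-3)*p)*19 = ((-5 - 3)*(-33))*19 = -8*(-33)*19 = 264*19 = 5016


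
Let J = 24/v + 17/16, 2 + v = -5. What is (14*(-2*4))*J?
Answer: 265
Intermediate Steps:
v = -7 (v = -2 - 5 = -7)
J = -265/112 (J = 24/(-7) + 17/16 = 24*(-⅐) + 17*(1/16) = -24/7 + 17/16 = -265/112 ≈ -2.3661)
(14*(-2*4))*J = (14*(-2*4))*(-265/112) = (14*(-8))*(-265/112) = -112*(-265/112) = 265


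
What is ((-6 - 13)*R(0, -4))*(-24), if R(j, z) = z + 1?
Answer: -1368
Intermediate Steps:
R(j, z) = 1 + z
((-6 - 13)*R(0, -4))*(-24) = ((-6 - 13)*(1 - 4))*(-24) = -19*(-3)*(-24) = 57*(-24) = -1368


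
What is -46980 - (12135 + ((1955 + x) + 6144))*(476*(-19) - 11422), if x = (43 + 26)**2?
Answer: 511500690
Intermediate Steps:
x = 4761 (x = 69**2 = 4761)
-46980 - (12135 + ((1955 + x) + 6144))*(476*(-19) - 11422) = -46980 - (12135 + ((1955 + 4761) + 6144))*(476*(-19) - 11422) = -46980 - (12135 + (6716 + 6144))*(-9044 - 11422) = -46980 - (12135 + 12860)*(-20466) = -46980 - 24995*(-20466) = -46980 - 1*(-511547670) = -46980 + 511547670 = 511500690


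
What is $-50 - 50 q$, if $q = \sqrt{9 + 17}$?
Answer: $-50 - 50 \sqrt{26} \approx -304.95$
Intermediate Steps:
$q = \sqrt{26} \approx 5.099$
$-50 - 50 q = -50 - 50 \sqrt{26}$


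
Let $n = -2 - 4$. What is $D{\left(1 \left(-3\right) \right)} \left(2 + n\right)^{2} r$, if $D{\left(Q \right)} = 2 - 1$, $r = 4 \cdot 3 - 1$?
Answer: $176$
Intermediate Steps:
$n = -6$
$r = 11$ ($r = 12 - 1 = 11$)
$D{\left(Q \right)} = 1$ ($D{\left(Q \right)} = 2 - 1 = 1$)
$D{\left(1 \left(-3\right) \right)} \left(2 + n\right)^{2} r = 1 \left(2 - 6\right)^{2} \cdot 11 = 1 \left(-4\right)^{2} \cdot 11 = 1 \cdot 16 \cdot 11 = 16 \cdot 11 = 176$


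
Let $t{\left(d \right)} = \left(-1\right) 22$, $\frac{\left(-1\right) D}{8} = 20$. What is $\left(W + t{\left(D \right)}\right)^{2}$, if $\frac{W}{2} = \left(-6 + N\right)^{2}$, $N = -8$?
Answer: $136900$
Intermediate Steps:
$D = -160$ ($D = \left(-8\right) 20 = -160$)
$t{\left(d \right)} = -22$
$W = 392$ ($W = 2 \left(-6 - 8\right)^{2} = 2 \left(-14\right)^{2} = 2 \cdot 196 = 392$)
$\left(W + t{\left(D \right)}\right)^{2} = \left(392 - 22\right)^{2} = 370^{2} = 136900$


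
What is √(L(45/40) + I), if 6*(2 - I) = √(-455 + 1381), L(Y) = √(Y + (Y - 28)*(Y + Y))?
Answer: √(288 - 24*√926 + 54*I*√422)/12 ≈ 1.6158 + 2.3838*I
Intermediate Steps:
L(Y) = √(Y + 2*Y*(-28 + Y)) (L(Y) = √(Y + (-28 + Y)*(2*Y)) = √(Y + 2*Y*(-28 + Y)))
I = 2 - √926/6 (I = 2 - √(-455 + 1381)/6 = 2 - √926/6 ≈ -3.0717)
√(L(45/40) + I) = √(√((45/40)*(-55 + 2*(45/40))) + (2 - √926/6)) = √(√((45*(1/40))*(-55 + 2*(45*(1/40)))) + (2 - √926/6)) = √(√(9*(-55 + 2*(9/8))/8) + (2 - √926/6)) = √(√(9*(-55 + 9/4)/8) + (2 - √926/6)) = √(√((9/8)*(-211/4)) + (2 - √926/6)) = √(√(-1899/32) + (2 - √926/6)) = √(3*I*√422/8 + (2 - √926/6)) = √(2 - √926/6 + 3*I*√422/8)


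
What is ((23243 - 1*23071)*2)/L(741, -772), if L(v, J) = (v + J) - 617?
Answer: -43/81 ≈ -0.53086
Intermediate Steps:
L(v, J) = -617 + J + v (L(v, J) = (J + v) - 617 = -617 + J + v)
((23243 - 1*23071)*2)/L(741, -772) = ((23243 - 1*23071)*2)/(-617 - 772 + 741) = ((23243 - 23071)*2)/(-648) = (172*2)*(-1/648) = 344*(-1/648) = -43/81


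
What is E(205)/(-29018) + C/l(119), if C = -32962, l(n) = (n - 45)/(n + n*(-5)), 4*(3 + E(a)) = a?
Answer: 910579725691/4294664 ≈ 2.1203e+5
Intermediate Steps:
E(a) = -3 + a/4
l(n) = -(-45 + n)/(4*n) (l(n) = (-45 + n)/(n - 5*n) = (-45 + n)/((-4*n)) = (-45 + n)*(-1/(4*n)) = -(-45 + n)/(4*n))
E(205)/(-29018) + C/l(119) = (-3 + (1/4)*205)/(-29018) - 32962*476/(45 - 1*119) = (-3 + 205/4)*(-1/29018) - 32962*476/(45 - 119) = (193/4)*(-1/29018) - 32962/((1/4)*(1/119)*(-74)) = -193/116072 - 32962/(-37/238) = -193/116072 - 32962*(-238/37) = -193/116072 + 7844956/37 = 910579725691/4294664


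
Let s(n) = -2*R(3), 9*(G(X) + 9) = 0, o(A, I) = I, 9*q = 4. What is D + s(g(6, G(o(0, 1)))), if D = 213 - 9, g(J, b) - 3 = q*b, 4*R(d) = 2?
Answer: 203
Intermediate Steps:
q = 4/9 (q = (1/9)*4 = 4/9 ≈ 0.44444)
R(d) = 1/2 (R(d) = (1/4)*2 = 1/2)
G(X) = -9 (G(X) = -9 + (1/9)*0 = -9 + 0 = -9)
g(J, b) = 3 + 4*b/9
s(n) = -1 (s(n) = -2*1/2 = -1)
D = 204
D + s(g(6, G(o(0, 1)))) = 204 - 1 = 203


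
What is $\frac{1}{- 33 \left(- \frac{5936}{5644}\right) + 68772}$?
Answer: $\frac{1411}{97086264} \approx 1.4533 \cdot 10^{-5}$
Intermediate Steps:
$\frac{1}{- 33 \left(- \frac{5936}{5644}\right) + 68772} = \frac{1}{- 33 \left(\left(-5936\right) \frac{1}{5644}\right) + 68772} = \frac{1}{\left(-33\right) \left(- \frac{1484}{1411}\right) + 68772} = \frac{1}{\frac{48972}{1411} + 68772} = \frac{1}{\frac{97086264}{1411}} = \frac{1411}{97086264}$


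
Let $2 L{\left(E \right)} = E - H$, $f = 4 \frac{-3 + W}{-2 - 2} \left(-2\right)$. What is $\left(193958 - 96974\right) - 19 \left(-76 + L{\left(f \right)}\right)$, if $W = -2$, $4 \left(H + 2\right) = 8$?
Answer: $98523$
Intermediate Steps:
$H = 0$ ($H = -2 + \frac{1}{4} \cdot 8 = -2 + 2 = 0$)
$f = -10$ ($f = 4 \frac{-3 - 2}{-2 - 2} \left(-2\right) = 4 \left(- \frac{5}{-4}\right) \left(-2\right) = 4 \left(\left(-5\right) \left(- \frac{1}{4}\right)\right) \left(-2\right) = 4 \cdot \frac{5}{4} \left(-2\right) = 5 \left(-2\right) = -10$)
$L{\left(E \right)} = \frac{E}{2}$ ($L{\left(E \right)} = \frac{E - 0}{2} = \frac{E + 0}{2} = \frac{E}{2}$)
$\left(193958 - 96974\right) - 19 \left(-76 + L{\left(f \right)}\right) = \left(193958 - 96974\right) - 19 \left(-76 + \frac{1}{2} \left(-10\right)\right) = 96984 - 19 \left(-76 - 5\right) = 96984 - 19 \left(-81\right) = 96984 - -1539 = 96984 + 1539 = 98523$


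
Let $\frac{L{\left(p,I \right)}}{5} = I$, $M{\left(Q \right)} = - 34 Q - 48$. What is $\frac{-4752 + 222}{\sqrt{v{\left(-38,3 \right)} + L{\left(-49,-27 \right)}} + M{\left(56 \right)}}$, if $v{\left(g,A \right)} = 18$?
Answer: $\frac{8842560}{3810421} + \frac{13590 i \sqrt{13}}{3810421} \approx 2.3206 + 0.012859 i$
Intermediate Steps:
$M{\left(Q \right)} = -48 - 34 Q$
$L{\left(p,I \right)} = 5 I$
$\frac{-4752 + 222}{\sqrt{v{\left(-38,3 \right)} + L{\left(-49,-27 \right)}} + M{\left(56 \right)}} = \frac{-4752 + 222}{\sqrt{18 + 5 \left(-27\right)} - 1952} = - \frac{4530}{\sqrt{18 - 135} - 1952} = - \frac{4530}{\sqrt{-117} - 1952} = - \frac{4530}{3 i \sqrt{13} - 1952} = - \frac{4530}{-1952 + 3 i \sqrt{13}}$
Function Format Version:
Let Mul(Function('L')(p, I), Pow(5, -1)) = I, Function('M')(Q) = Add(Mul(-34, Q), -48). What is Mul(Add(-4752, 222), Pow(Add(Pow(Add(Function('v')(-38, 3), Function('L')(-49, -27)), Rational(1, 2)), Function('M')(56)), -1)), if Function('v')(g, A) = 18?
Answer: Add(Rational(8842560, 3810421), Mul(Rational(13590, 3810421), I, Pow(13, Rational(1, 2)))) ≈ Add(2.3206, Mul(0.012859, I))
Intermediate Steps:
Function('M')(Q) = Add(-48, Mul(-34, Q))
Function('L')(p, I) = Mul(5, I)
Mul(Add(-4752, 222), Pow(Add(Pow(Add(Function('v')(-38, 3), Function('L')(-49, -27)), Rational(1, 2)), Function('M')(56)), -1)) = Mul(Add(-4752, 222), Pow(Add(Pow(Add(18, Mul(5, -27)), Rational(1, 2)), Add(-48, Mul(-34, 56))), -1)) = Mul(-4530, Pow(Add(Pow(Add(18, -135), Rational(1, 2)), Add(-48, -1904)), -1)) = Mul(-4530, Pow(Add(Pow(-117, Rational(1, 2)), -1952), -1)) = Mul(-4530, Pow(Add(Mul(3, I, Pow(13, Rational(1, 2))), -1952), -1)) = Mul(-4530, Pow(Add(-1952, Mul(3, I, Pow(13, Rational(1, 2)))), -1))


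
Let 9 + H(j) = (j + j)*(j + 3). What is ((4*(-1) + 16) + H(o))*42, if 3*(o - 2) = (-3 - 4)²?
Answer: 98938/3 ≈ 32979.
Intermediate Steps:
o = 55/3 (o = 2 + (-3 - 4)²/3 = 2 + (⅓)*(-7)² = 2 + (⅓)*49 = 2 + 49/3 = 55/3 ≈ 18.333)
H(j) = -9 + 2*j*(3 + j) (H(j) = -9 + (j + j)*(j + 3) = -9 + (2*j)*(3 + j) = -9 + 2*j*(3 + j))
((4*(-1) + 16) + H(o))*42 = ((4*(-1) + 16) + (-9 + 2*(55/3)² + 6*(55/3)))*42 = ((-4 + 16) + (-9 + 2*(3025/9) + 110))*42 = (12 + (-9 + 6050/9 + 110))*42 = (12 + 6959/9)*42 = (7067/9)*42 = 98938/3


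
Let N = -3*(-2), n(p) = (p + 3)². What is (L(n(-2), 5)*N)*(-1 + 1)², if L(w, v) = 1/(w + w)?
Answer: 0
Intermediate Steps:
n(p) = (3 + p)²
L(w, v) = 1/(2*w)
N = 6
(L(n(-2), 5)*N)*(-1 + 1)² = ((1/(2*((3 - 2)²)))*6)*(-1 + 1)² = ((1/(2*(1²)))*6)*0² = (((½)/1)*6)*0 = (((½)*1)*6)*0 = ((½)*6)*0 = 3*0 = 0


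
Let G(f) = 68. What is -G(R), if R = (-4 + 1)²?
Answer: -68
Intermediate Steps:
R = 9 (R = (-3)² = 9)
-G(R) = -1*68 = -68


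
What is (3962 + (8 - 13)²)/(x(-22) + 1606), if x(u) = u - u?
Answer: 3987/1606 ≈ 2.4826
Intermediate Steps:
x(u) = 0
(3962 + (8 - 13)²)/(x(-22) + 1606) = (3962 + (8 - 13)²)/(0 + 1606) = (3962 + (-5)²)/1606 = (3962 + 25)*(1/1606) = 3987*(1/1606) = 3987/1606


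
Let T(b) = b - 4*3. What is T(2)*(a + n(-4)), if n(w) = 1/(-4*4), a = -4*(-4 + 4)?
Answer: 5/8 ≈ 0.62500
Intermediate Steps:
a = 0 (a = -4*0 = 0)
T(b) = -12 + b (T(b) = b - 12 = -12 + b)
n(w) = -1/16 (n(w) = 1/(-16) = -1/16)
T(2)*(a + n(-4)) = (-12 + 2)*(0 - 1/16) = -10*(-1/16) = 5/8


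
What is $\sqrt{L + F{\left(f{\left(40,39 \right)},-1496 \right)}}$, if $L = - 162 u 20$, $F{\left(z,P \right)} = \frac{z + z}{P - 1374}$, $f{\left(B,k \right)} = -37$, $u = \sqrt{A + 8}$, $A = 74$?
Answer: $\frac{\sqrt{53095 - 6671889000 \sqrt{82}}}{1435} \approx 171.29 i$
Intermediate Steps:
$u = \sqrt{82}$ ($u = \sqrt{74 + 8} = \sqrt{82} \approx 9.0554$)
$F{\left(z,P \right)} = \frac{2 z}{-1374 + P}$
$L = - 3240 \sqrt{82}$ ($L = - 162 \sqrt{82} \cdot 20 = - 3240 \sqrt{82} \approx -29339.0$)
$\sqrt{L + F{\left(f{\left(40,39 \right)},-1496 \right)}} = \sqrt{- 3240 \sqrt{82} + 2 \left(-37\right) \frac{1}{-1374 - 1496}} = \sqrt{- 3240 \sqrt{82} + 2 \left(-37\right) \frac{1}{-2870}} = \sqrt{- 3240 \sqrt{82} + 2 \left(-37\right) \left(- \frac{1}{2870}\right)} = \sqrt{- 3240 \sqrt{82} + \frac{37}{1435}} = \sqrt{\frac{37}{1435} - 3240 \sqrt{82}}$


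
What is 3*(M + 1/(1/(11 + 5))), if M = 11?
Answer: 81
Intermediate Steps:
3*(M + 1/(1/(11 + 5))) = 3*(11 + 1/(1/(11 + 5))) = 3*(11 + 1/(1/16)) = 3*(11 + 16) = 3*27 = 81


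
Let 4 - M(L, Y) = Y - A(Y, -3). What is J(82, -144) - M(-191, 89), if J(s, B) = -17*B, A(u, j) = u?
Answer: 2444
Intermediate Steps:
M(L, Y) = 4 (M(L, Y) = 4 - (Y - Y) = 4 - 1*0 = 4 + 0 = 4)
J(82, -144) - M(-191, 89) = -17*(-144) - 1*4 = 2448 - 4 = 2444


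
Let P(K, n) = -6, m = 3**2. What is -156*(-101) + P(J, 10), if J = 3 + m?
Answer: 15750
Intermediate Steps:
m = 9
J = 12 (J = 3 + 9 = 12)
-156*(-101) + P(J, 10) = -156*(-101) - 6 = 15756 - 6 = 15750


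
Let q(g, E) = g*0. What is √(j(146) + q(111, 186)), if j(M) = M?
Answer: √146 ≈ 12.083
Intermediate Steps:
q(g, E) = 0
√(j(146) + q(111, 186)) = √(146 + 0) = √146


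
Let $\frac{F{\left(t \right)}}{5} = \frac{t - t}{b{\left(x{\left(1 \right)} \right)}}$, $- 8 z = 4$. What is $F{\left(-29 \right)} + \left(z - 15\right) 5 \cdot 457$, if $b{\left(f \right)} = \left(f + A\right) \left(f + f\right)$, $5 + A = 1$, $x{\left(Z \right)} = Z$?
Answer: $- \frac{70835}{2} \approx -35418.0$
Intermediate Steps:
$z = - \frac{1}{2}$ ($z = \left(- \frac{1}{8}\right) 4 = - \frac{1}{2} \approx -0.5$)
$A = -4$ ($A = -5 + 1 = -4$)
$b{\left(f \right)} = 2 f \left(-4 + f\right)$ ($b{\left(f \right)} = \left(f - 4\right) \left(f + f\right) = \left(-4 + f\right) 2 f = 2 f \left(-4 + f\right)$)
$F{\left(t \right)} = 0$ ($F{\left(t \right)} = 5 \frac{t - t}{2 \cdot 1 \left(-4 + 1\right)} = 5 \frac{0}{2 \cdot 1 \left(-3\right)} = 5 \frac{0}{-6} = 5 \cdot 0 \left(- \frac{1}{6}\right) = 5 \cdot 0 = 0$)
$F{\left(-29 \right)} + \left(z - 15\right) 5 \cdot 457 = 0 + \left(- \frac{1}{2} - 15\right) 5 \cdot 457 = 0 + \left(- \frac{31}{2}\right) 5 \cdot 457 = 0 - \frac{70835}{2} = - \frac{70835}{2}$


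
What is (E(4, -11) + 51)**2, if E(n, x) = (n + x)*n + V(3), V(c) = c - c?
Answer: 529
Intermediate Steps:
V(c) = 0
E(n, x) = n*(n + x) (E(n, x) = (n + x)*n + 0 = n*(n + x) + 0 = n*(n + x))
(E(4, -11) + 51)**2 = (4*(4 - 11) + 51)**2 = (4*(-7) + 51)**2 = (-28 + 51)**2 = 23**2 = 529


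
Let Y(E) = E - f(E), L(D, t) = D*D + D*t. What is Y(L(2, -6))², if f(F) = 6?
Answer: 196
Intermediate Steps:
L(D, t) = D² + D*t
Y(E) = -6 + E (Y(E) = E - 1*6 = E - 6 = -6 + E)
Y(L(2, -6))² = (-6 + 2*(2 - 6))² = (-6 + 2*(-4))² = (-6 - 8)² = (-14)² = 196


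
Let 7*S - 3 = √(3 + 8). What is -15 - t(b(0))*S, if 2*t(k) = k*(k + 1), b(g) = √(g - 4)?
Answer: -99/7 - 3*I/7 + √11*(2 - I)/7 ≈ -13.195 - 0.90238*I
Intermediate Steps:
b(g) = √(-4 + g)
S = 3/7 + √11/7 (S = 3/7 + √(3 + 8)/7 = 3/7 + √11/7 ≈ 0.90238)
t(k) = k*(1 + k)/2 (t(k) = (k*(k + 1))/2 = (k*(1 + k))/2 = k*(1 + k)/2)
-15 - t(b(0))*S = -15 - √(-4 + 0)*(1 + √(-4 + 0))/2*(3/7 + √11/7) = -15 - √(-4)*(1 + √(-4))/2*(3/7 + √11/7) = -15 - (2*I)*(1 + 2*I)/2*(3/7 + √11/7) = -15 - I*(1 + 2*I)*(3/7 + √11/7)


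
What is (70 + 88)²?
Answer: 24964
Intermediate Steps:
(70 + 88)² = 158² = 24964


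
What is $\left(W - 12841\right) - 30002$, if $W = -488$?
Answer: $-43331$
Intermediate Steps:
$\left(W - 12841\right) - 30002 = \left(-488 - 12841\right) - 30002 = -13329 - 30002 = -43331$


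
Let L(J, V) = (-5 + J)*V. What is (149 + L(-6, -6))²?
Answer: 46225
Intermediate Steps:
L(J, V) = V*(-5 + J)
(149 + L(-6, -6))² = (149 - 6*(-5 - 6))² = (149 - 6*(-11))² = (149 + 66)² = 215² = 46225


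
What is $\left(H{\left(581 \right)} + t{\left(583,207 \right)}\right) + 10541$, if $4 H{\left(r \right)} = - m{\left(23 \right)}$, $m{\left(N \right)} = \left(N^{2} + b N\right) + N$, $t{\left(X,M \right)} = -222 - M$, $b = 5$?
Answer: $\frac{39781}{4} \approx 9945.3$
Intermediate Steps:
$m{\left(N \right)} = N^{2} + 6 N$ ($m{\left(N \right)} = \left(N^{2} + 5 N\right) + N = N^{2} + 6 N$)
$H{\left(r \right)} = - \frac{667}{4}$ ($H{\left(r \right)} = \frac{\left(-1\right) 23 \left(6 + 23\right)}{4} = \frac{\left(-1\right) 23 \cdot 29}{4} = \frac{\left(-1\right) 667}{4} = \frac{1}{4} \left(-667\right) = - \frac{667}{4}$)
$\left(H{\left(581 \right)} + t{\left(583,207 \right)}\right) + 10541 = \left(- \frac{667}{4} - 429\right) + 10541 = - \frac{2383}{4} + 10541 = \frac{39781}{4}$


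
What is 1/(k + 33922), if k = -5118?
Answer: 1/28804 ≈ 3.4717e-5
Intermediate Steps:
1/(k + 33922) = 1/(-5118 + 33922) = 1/28804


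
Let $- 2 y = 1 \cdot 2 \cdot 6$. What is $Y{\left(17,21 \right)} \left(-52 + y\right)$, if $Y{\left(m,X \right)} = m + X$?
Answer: $-2204$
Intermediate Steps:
$Y{\left(m,X \right)} = X + m$
$y = -6$ ($y = - \frac{1 \cdot 2 \cdot 6}{2} = - \frac{2 \cdot 6}{2} = \left(- \frac{1}{2}\right) 12 = -6$)
$Y{\left(17,21 \right)} \left(-52 + y\right) = \left(21 + 17\right) \left(-52 - 6\right) = 38 \left(-58\right) = -2204$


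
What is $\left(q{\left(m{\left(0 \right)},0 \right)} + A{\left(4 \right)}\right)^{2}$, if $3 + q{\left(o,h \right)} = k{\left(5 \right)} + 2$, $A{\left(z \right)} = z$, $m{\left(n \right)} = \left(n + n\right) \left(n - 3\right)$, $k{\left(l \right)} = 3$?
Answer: $36$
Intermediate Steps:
$m{\left(n \right)} = 2 n \left(-3 + n\right)$
$q{\left(o,h \right)} = 2$ ($q{\left(o,h \right)} = -3 + \left(3 + 2\right) = -3 + 5 = 2$)
$\left(q{\left(m{\left(0 \right)},0 \right)} + A{\left(4 \right)}\right)^{2} = \left(2 + 4\right)^{2} = 6^{2} = 36$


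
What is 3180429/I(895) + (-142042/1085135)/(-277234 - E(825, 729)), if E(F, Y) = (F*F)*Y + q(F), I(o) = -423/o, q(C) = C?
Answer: -85191986317438998613663/12659902807102490 ≈ -6.7293e+6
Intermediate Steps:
E(F, Y) = F + Y*F² (E(F, Y) = (F*F)*Y + F = F²*Y + F = Y*F² + F = F + Y*F²)
3180429/I(895) + (-142042/1085135)/(-277234 - E(825, 729)) = 3180429/((-423/895)) + (-142042/1085135)/(-277234 - 825*(1 + 825*729)) = 3180429/((-423*1/895)) + (-142042*1/1085135)/(-277234 - 825*(1 + 601425)) = 3180429/(-423/895) - 142042/(1085135*(-277234 - 825*601426)) = 3180429*(-895/423) - 142042/(1085135*(-277234 - 1*496176450)) = -316275995/47 - 142042/(1085135*(-277234 - 496176450)) = -316275995/47 - 142042/1085135/(-496453684) = -316275995/47 - 142042/1085135*(-1/496453684) = -316275995/47 + 71021/269359634193670 = -85191986317438998613663/12659902807102490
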